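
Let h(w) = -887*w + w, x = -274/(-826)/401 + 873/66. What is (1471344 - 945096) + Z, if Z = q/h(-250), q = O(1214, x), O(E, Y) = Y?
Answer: 424699054395148397/807032149000 ≈ 5.2625e+5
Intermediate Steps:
x = 48196397/3643486 (x = -274*(-1/826)*(1/401) + 873*(1/66) = (137/413)*(1/401) + 291/22 = 137/165613 + 291/22 = 48196397/3643486 ≈ 13.228)
h(w) = -886*w
q = 48196397/3643486 ≈ 13.228
Z = 48196397/807032149000 (Z = 48196397/(3643486*((-886*(-250)))) = (48196397/3643486)/221500 = (48196397/3643486)*(1/221500) = 48196397/807032149000 ≈ 5.9721e-5)
(1471344 - 945096) + Z = (1471344 - 945096) + 48196397/807032149000 = 526248 + 48196397/807032149000 = 424699054395148397/807032149000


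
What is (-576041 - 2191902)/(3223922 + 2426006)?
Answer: -2767943/5649928 ≈ -0.48991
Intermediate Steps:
(-576041 - 2191902)/(3223922 + 2426006) = -2767943/5649928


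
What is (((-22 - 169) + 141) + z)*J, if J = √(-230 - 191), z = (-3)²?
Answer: -41*I*√421 ≈ -841.25*I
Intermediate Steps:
z = 9
J = I*√421 (J = √(-421) = I*√421 ≈ 20.518*I)
(((-22 - 169) + 141) + z)*J = (((-22 - 169) + 141) + 9)*(I*√421) = ((-191 + 141) + 9)*(I*√421) = (-50 + 9)*(I*√421) = -41*I*√421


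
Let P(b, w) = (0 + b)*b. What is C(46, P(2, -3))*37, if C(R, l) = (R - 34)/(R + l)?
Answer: 222/25 ≈ 8.8800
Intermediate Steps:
P(b, w) = b**2 (P(b, w) = b*b = b**2)
C(R, l) = (-34 + R)/(R + l)
C(46, P(2, -3))*37 = ((-34 + 46)/(46 + 2**2))*37 = (12/(46 + 4))*37 = (12/50)*37 = ((1/50)*12)*37 = (6/25)*37 = 222/25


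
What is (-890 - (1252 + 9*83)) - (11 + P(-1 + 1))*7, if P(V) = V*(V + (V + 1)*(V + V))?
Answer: -2966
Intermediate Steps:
P(V) = V*(V + 2*V*(1 + V)) (P(V) = V*(V + (1 + V)*(2*V)) = V*(V + 2*V*(1 + V)))
(-890 - (1252 + 9*83)) - (11 + P(-1 + 1))*7 = (-890 - (1252 + 9*83)) - (11 + (-1 + 1)²*(3 + 2*(-1 + 1)))*7 = (-890 - (1252 + 747)) - (11 + 0²*(3 + 2*0))*7 = (-890 - 1*1999) - (11 + 0*(3 + 0))*7 = (-890 - 1999) - (11 + 0*3)*7 = -2889 - (11 + 0)*7 = -2889 - 11*7 = -2889 - 1*77 = -2889 - 77 = -2966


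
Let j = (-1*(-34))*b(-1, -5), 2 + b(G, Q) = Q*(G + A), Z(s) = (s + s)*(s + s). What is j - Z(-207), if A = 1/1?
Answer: -171464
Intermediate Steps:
A = 1
Z(s) = 4*s² (Z(s) = (2*s)*(2*s) = 4*s²)
b(G, Q) = -2 + Q*(1 + G) (b(G, Q) = -2 + Q*(G + 1) = -2 + Q*(1 + G))
j = -68 (j = (-1*(-34))*(-2 - 5 - 1*(-5)) = 34*(-2 - 5 + 5) = 34*(-2) = -68)
j - Z(-207) = -68 - 4*(-207)² = -68 - 4*42849 = -68 - 1*171396 = -68 - 171396 = -171464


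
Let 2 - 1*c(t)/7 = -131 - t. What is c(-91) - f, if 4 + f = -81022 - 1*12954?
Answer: 94274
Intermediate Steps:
c(t) = 931 + 7*t (c(t) = 14 - 7*(-131 - t) = 14 + (917 + 7*t) = 931 + 7*t)
f = -93980 (f = -4 + (-81022 - 1*12954) = -4 + (-81022 - 12954) = -4 - 93976 = -93980)
c(-91) - f = (931 + 7*(-91)) - 1*(-93980) = (931 - 637) + 93980 = 294 + 93980 = 94274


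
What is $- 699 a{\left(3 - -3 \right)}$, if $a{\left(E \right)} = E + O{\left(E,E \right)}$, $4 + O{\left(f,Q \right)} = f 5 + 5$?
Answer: $-25863$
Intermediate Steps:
$O{\left(f,Q \right)} = 1 + 5 f$ ($O{\left(f,Q \right)} = -4 + \left(f 5 + 5\right) = -4 + \left(5 f + 5\right) = -4 + \left(5 + 5 f\right) = 1 + 5 f$)
$a{\left(E \right)} = 1 + 6 E$ ($a{\left(E \right)} = E + \left(1 + 5 E\right) = 1 + 6 E$)
$- 699 a{\left(3 - -3 \right)} = - 699 \left(1 + 6 \left(3 - -3\right)\right) = - 699 \left(1 + 6 \left(3 + 3\right)\right) = - 699 \left(1 + 6 \cdot 6\right) = - 699 \left(1 + 36\right) = \left(-699\right) 37 = -25863$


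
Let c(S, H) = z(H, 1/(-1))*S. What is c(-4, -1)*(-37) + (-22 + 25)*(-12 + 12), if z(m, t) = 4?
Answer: 592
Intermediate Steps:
c(S, H) = 4*S
c(-4, -1)*(-37) + (-22 + 25)*(-12 + 12) = (4*(-4))*(-37) + (-22 + 25)*(-12 + 12) = -16*(-37) + 3*0 = 592 + 0 = 592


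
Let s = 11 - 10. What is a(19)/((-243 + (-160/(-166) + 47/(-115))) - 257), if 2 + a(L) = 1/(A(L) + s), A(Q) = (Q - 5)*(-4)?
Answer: 70633/17479737 ≈ 0.0040409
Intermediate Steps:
s = 1
A(Q) = 20 - 4*Q (A(Q) = (-5 + Q)*(-4) = 20 - 4*Q)
a(L) = -2 + 1/(21 - 4*L) (a(L) = -2 + 1/((20 - 4*L) + 1) = -2 + 1/(21 - 4*L))
a(19)/((-243 + (-160/(-166) + 47/(-115))) - 257) = ((41 - 8*19)/(-21 + 4*19))/((-243 + (-160/(-166) + 47/(-115))) - 257) = ((41 - 152)/(-21 + 76))/((-243 + (-160*(-1/166) + 47*(-1/115))) - 257) = (-111/55)/((-243 + (80/83 - 47/115)) - 257) = ((1/55)*(-111))/((-243 + 5299/9545) - 257) = -111/(55*(-2314136/9545 - 257)) = -111/(55*(-4767201/9545)) = -111/55*(-9545/4767201) = 70633/17479737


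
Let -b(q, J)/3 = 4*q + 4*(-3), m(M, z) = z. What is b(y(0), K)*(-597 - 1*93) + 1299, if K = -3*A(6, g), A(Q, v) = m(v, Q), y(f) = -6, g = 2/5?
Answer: -73221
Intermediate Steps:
g = 2/5 (g = 2*(1/5) = 2/5 ≈ 0.40000)
A(Q, v) = Q
K = -18 (K = -3*6 = -18)
b(q, J) = 36 - 12*q (b(q, J) = -3*(4*q + 4*(-3)) = -3*(4*q - 12) = -3*(-12 + 4*q) = 36 - 12*q)
b(y(0), K)*(-597 - 1*93) + 1299 = (36 - 12*(-6))*(-597 - 1*93) + 1299 = (36 + 72)*(-597 - 93) + 1299 = 108*(-690) + 1299 = -74520 + 1299 = -73221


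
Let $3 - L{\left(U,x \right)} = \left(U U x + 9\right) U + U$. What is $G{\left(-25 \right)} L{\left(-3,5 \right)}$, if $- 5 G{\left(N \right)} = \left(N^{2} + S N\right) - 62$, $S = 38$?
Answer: $\frac{65016}{5} \approx 13003.0$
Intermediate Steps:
$G{\left(N \right)} = \frac{62}{5} - \frac{38 N}{5} - \frac{N^{2}}{5}$ ($G{\left(N \right)} = - \frac{\left(N^{2} + 38 N\right) - 62}{5} = - \frac{-62 + N^{2} + 38 N}{5} = \frac{62}{5} - \frac{38 N}{5} - \frac{N^{2}}{5}$)
$L{\left(U,x \right)} = 3 - U - U \left(9 + x U^{2}\right)$ ($L{\left(U,x \right)} = 3 - \left(\left(U U x + 9\right) U + U\right) = 3 - \left(\left(U^{2} x + 9\right) U + U\right) = 3 - \left(\left(x U^{2} + 9\right) U + U\right) = 3 - \left(\left(9 + x U^{2}\right) U + U\right) = 3 - \left(U \left(9 + x U^{2}\right) + U\right) = 3 - \left(U + U \left(9 + x U^{2}\right)\right) = 3 - U - U \left(9 + x U^{2}\right)$)
$G{\left(-25 \right)} L{\left(-3,5 \right)} = \left(\frac{62}{5} - -190 - \frac{\left(-25\right)^{2}}{5}\right) \left(3 - -30 - 5 \left(-3\right)^{3}\right) = \left(\frac{62}{5} + 190 - 125\right) \left(3 + 30 - 5 \left(-27\right)\right) = \left(\frac{62}{5} + 190 - 125\right) \left(3 + 30 + 135\right) = \frac{387}{5} \cdot 168 = \frac{65016}{5}$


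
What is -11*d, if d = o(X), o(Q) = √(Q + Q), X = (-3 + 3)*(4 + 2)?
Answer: 0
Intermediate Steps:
X = 0 (X = 0*6 = 0)
o(Q) = √2*√Q (o(Q) = √(2*Q) = √2*√Q)
d = 0 (d = √2*√0 = √2*0 = 0)
-11*d = -11*0 = 0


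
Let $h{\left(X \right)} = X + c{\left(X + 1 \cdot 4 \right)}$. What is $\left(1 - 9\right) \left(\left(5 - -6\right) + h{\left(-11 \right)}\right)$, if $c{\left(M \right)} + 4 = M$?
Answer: $88$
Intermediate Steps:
$c{\left(M \right)} = -4 + M$
$h{\left(X \right)} = 2 X$ ($h{\left(X \right)} = X + \left(-4 + \left(X + 1 \cdot 4\right)\right) = X + \left(-4 + \left(X + 4\right)\right) = X + \left(-4 + \left(4 + X\right)\right) = X + X = 2 X$)
$\left(1 - 9\right) \left(\left(5 - -6\right) + h{\left(-11 \right)}\right) = \left(1 - 9\right) \left(\left(5 - -6\right) + 2 \left(-11\right)\right) = \left(1 - 9\right) \left(\left(5 + 6\right) - 22\right) = - 8 \left(11 - 22\right) = \left(-8\right) \left(-11\right) = 88$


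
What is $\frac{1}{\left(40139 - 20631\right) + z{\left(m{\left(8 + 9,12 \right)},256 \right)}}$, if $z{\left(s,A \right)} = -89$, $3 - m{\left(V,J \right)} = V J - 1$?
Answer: $\frac{1}{19419} \approx 5.1496 \cdot 10^{-5}$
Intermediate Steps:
$m{\left(V,J \right)} = 4 - J V$ ($m{\left(V,J \right)} = 3 - \left(V J - 1\right) = 3 - \left(J V - 1\right) = 3 - \left(-1 + J V\right) = 4 - J V$)
$\frac{1}{\left(40139 - 20631\right) + z{\left(m{\left(8 + 9,12 \right)},256 \right)}} = \frac{1}{\left(40139 - 20631\right) - 89} = \frac{1}{19508 - 89} = \frac{1}{19419}$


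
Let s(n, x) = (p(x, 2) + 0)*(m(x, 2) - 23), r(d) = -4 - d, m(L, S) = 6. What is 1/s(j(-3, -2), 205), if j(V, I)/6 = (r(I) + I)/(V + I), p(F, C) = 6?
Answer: -1/102 ≈ -0.0098039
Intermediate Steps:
j(V, I) = -24/(I + V) (j(V, I) = 6*(((-4 - I) + I)/(V + I)) = 6*(-4/(I + V)) = -24/(I + V))
s(n, x) = -102 (s(n, x) = (6 + 0)*(6 - 23) = 6*(-17) = -102)
1/s(j(-3, -2), 205) = 1/(-102) = -1/102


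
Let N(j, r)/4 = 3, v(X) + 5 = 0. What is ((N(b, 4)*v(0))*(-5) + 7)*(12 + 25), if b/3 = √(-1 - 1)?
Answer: 11359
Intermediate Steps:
b = 3*I*√2 (b = 3*√(-1 - 1) = 3*√(-2) = 3*(I*√2) = 3*I*√2 ≈ 4.2426*I)
v(X) = -5 (v(X) = -5 + 0 = -5)
N(j, r) = 12 (N(j, r) = 4*3 = 12)
((N(b, 4)*v(0))*(-5) + 7)*(12 + 25) = ((12*(-5))*(-5) + 7)*(12 + 25) = (-60*(-5) + 7)*37 = (300 + 7)*37 = 307*37 = 11359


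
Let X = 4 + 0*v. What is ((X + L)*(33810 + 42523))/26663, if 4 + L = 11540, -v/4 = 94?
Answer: 880882820/26663 ≈ 33038.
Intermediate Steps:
v = -376 (v = -4*94 = -376)
L = 11536 (L = -4 + 11540 = 11536)
X = 4 (X = 4 + 0*(-376) = 4 + 0 = 4)
((X + L)*(33810 + 42523))/26663 = ((4 + 11536)*(33810 + 42523))/26663 = (11540*76333)*(1/26663) = 880882820*(1/26663) = 880882820/26663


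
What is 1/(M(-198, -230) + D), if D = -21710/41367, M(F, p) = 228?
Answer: 41367/9409966 ≈ 0.0043961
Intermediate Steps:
D = -21710/41367 (D = -21710*1/41367 = -21710/41367 ≈ -0.52481)
1/(M(-198, -230) + D) = 1/(228 - 21710/41367) = 1/(9409966/41367) = 41367/9409966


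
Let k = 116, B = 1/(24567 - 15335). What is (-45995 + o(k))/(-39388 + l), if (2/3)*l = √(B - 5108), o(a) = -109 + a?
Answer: 66890468703232/57291060694327 + 1103712*I*√27209620735/57291060694327 ≈ 1.1676 + 0.0031778*I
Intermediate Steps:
B = 1/9232 ≈ 0.00010832
l = 3*I*√27209620735/4616 (l = 3*√(1/9232 - 5108)/2 = 3*√(-47157055/9232)/2 = 3*(I*√27209620735/2308)/2 = 3*I*√27209620735/4616 ≈ 107.21*I)
(-45995 + o(k))/(-39388 + l) = (-45995 + (-109 + 116))/(-39388 + 3*I*√27209620735/4616) = (-45995 + 7)/(-39388 + 3*I*√27209620735/4616) = -45988/(-39388 + 3*I*√27209620735/4616)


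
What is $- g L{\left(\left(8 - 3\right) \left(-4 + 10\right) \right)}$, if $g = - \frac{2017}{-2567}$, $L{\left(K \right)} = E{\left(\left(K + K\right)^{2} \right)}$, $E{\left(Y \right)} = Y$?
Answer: $- \frac{7261200}{2567} \approx -2828.7$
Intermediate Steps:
$L{\left(K \right)} = 4 K^{2}$ ($L{\left(K \right)} = \left(K + K\right)^{2} = \left(2 K\right)^{2} = 4 K^{2}$)
$g = \frac{2017}{2567}$ ($g = \left(-2017\right) \left(- \frac{1}{2567}\right) = \frac{2017}{2567} \approx 0.78574$)
$- g L{\left(\left(8 - 3\right) \left(-4 + 10\right) \right)} = - \frac{2017 \cdot 4 \left(\left(8 - 3\right) \left(-4 + 10\right)\right)^{2}}{2567} = - \frac{2017 \cdot 4 \left(5 \cdot 6\right)^{2}}{2567} = - \frac{2017 \cdot 4 \cdot 30^{2}}{2567} = - \frac{2017 \cdot 4 \cdot 900}{2567} = - \frac{2017 \cdot 3600}{2567} = \left(-1\right) \frac{7261200}{2567} = - \frac{7261200}{2567}$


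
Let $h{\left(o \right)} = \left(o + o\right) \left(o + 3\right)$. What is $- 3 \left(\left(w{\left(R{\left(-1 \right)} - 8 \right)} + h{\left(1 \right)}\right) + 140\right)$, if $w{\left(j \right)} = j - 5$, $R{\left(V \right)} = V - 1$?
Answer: $-399$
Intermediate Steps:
$R{\left(V \right)} = -1 + V$ ($R{\left(V \right)} = V - 1 = -1 + V$)
$h{\left(o \right)} = 2 o \left(3 + o\right)$
$w{\left(j \right)} = -5 + j$ ($w{\left(j \right)} = j - 5 = -5 + j$)
$- 3 \left(\left(w{\left(R{\left(-1 \right)} - 8 \right)} + h{\left(1 \right)}\right) + 140\right) = - 3 \left(\left(\left(-5 - 10\right) + 2 \cdot 1 \left(3 + 1\right)\right) + 140\right) = - 3 \left(\left(\left(-5 - 10\right) + 2 \cdot 1 \cdot 4\right) + 140\right) = - 3 \left(\left(\left(-5 - 10\right) + 8\right) + 140\right) = - 3 \left(\left(-15 + 8\right) + 140\right) = - 3 \left(-7 + 140\right) = \left(-3\right) 133 = -399$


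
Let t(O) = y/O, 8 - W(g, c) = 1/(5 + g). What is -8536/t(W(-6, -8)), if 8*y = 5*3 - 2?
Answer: -614592/13 ≈ -47276.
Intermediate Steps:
y = 13/8 (y = (5*3 - 2)/8 = (15 - 2)/8 = (⅛)*13 = 13/8 ≈ 1.6250)
W(g, c) = 8 - 1/(5 + g)
t(O) = 13/(8*O)
-8536/t(W(-6, -8)) = -8536*8*(39 + 8*(-6))/(13*(5 - 6)) = -8536/(13/(8*(((39 - 48)/(-1))))) = -8536/(13/(8*((-1*(-9))))) = -8536/((13/8)/9) = -8536/((13/8)*(⅑)) = -8536/13/72 = -8536*72/13 = -614592/13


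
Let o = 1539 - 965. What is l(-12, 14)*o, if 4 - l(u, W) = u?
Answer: 9184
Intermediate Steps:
l(u, W) = 4 - u
o = 574
l(-12, 14)*o = (4 - 1*(-12))*574 = (4 + 12)*574 = 16*574 = 9184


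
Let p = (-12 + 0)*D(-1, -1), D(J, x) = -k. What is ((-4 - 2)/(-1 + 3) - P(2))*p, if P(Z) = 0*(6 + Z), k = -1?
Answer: 36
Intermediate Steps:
D(J, x) = 1 (D(J, x) = -1*(-1) = 1)
P(Z) = 0
p = -12 (p = (-12 + 0)*1 = -12*1 = -12)
((-4 - 2)/(-1 + 3) - P(2))*p = ((-4 - 2)/(-1 + 3) - 1*0)*(-12) = (-6/2 + 0)*(-12) = (-6*½ + 0)*(-12) = (-3 + 0)*(-12) = -3*(-12) = 36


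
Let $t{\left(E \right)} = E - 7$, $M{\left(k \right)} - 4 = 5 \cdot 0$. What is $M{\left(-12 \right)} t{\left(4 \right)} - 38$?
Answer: $-50$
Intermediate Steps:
$M{\left(k \right)} = 4$ ($M{\left(k \right)} = 4 + 5 \cdot 0 = 4 + 0 = 4$)
$t{\left(E \right)} = -7 + E$
$M{\left(-12 \right)} t{\left(4 \right)} - 38 = 4 \left(-7 + 4\right) - 38 = 4 \left(-3\right) - 38 = -12 - 38 = -50$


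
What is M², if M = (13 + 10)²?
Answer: 279841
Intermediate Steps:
M = 529 (M = 23² = 529)
M² = 529² = 279841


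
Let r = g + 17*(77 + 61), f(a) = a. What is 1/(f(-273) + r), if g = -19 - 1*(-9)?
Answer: 1/2063 ≈ 0.00048473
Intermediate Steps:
g = -10 (g = -19 + 9 = -10)
r = 2336 (r = -10 + 17*(77 + 61) = -10 + 17*138 = -10 + 2346 = 2336)
1/(f(-273) + r) = 1/(-273 + 2336) = 1/2063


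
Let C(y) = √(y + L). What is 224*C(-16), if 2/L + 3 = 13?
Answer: 224*I*√395/5 ≈ 890.38*I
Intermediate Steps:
L = ⅕ (L = 2/(-3 + 13) = 2/10 = 2*(⅒) = ⅕ ≈ 0.20000)
C(y) = √(⅕ + y) (C(y) = √(y + ⅕) = √(⅕ + y))
224*C(-16) = 224*(√(5 + 25*(-16))/5) = 224*(√(5 - 400)/5) = 224*(√(-395)/5) = 224*((I*√395)/5) = 224*(I*√395/5) = 224*I*√395/5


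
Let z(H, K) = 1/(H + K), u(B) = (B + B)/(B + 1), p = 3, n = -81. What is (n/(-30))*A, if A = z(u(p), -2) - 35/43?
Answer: -3267/430 ≈ -7.5977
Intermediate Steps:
u(B) = 2*B/(1 + B) (u(B) = (2*B)/(1 + B) = 2*B/(1 + B))
A = -121/43 (A = 1/(2*3/(1 + 3) - 2) - 35/43 = 1/(2*3/4 - 2) - 35*1/43 = 1/(2*3*(¼) - 2) - 35/43 = 1/(3/2 - 2) - 35/43 = 1/(-½) - 35/43 = -2 - 35/43 = -121/43 ≈ -2.8140)
(n/(-30))*A = -81/(-30)*(-121/43) = -81*(-1/30)*(-121/43) = (27/10)*(-121/43) = -3267/430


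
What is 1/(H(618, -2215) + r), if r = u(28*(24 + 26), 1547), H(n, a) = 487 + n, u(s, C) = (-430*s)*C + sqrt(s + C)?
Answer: -931292895/867306456277478078 - sqrt(2947)/867306456277478078 ≈ -1.0738e-9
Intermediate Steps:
u(s, C) = sqrt(C + s) - 430*C*s (u(s, C) = -430*C*s + sqrt(C + s) = sqrt(C + s) - 430*C*s)
r = -931294000 + sqrt(2947) (r = sqrt(1547 + 28*(24 + 26)) - 430*1547*28*(24 + 26) = sqrt(1547 + 28*50) - 430*1547*28*50 = sqrt(1547 + 1400) - 430*1547*1400 = sqrt(2947) - 931294000 = -931294000 + sqrt(2947) ≈ -9.3129e+8)
1/(H(618, -2215) + r) = 1/((487 + 618) + (-931294000 + sqrt(2947))) = 1/(1105 + (-931294000 + sqrt(2947))) = 1/(-931292895 + sqrt(2947))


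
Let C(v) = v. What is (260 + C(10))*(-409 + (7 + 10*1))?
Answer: -105840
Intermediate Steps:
(260 + C(10))*(-409 + (7 + 10*1)) = (260 + 10)*(-409 + (7 + 10*1)) = 270*(-409 + (7 + 10)) = 270*(-409 + 17) = 270*(-392) = -105840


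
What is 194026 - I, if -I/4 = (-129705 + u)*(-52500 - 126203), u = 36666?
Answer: 66505587694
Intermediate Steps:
I = -66505393668 (I = -4*(-129705 + 36666)*(-52500 - 126203) = -(-372156)*(-178703) = -4*16626348417 = -66505393668)
194026 - I = 194026 - 1*(-66505393668) = 194026 + 66505393668 = 66505587694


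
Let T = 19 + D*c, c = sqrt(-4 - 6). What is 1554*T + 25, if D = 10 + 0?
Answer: 29551 + 15540*I*sqrt(10) ≈ 29551.0 + 49142.0*I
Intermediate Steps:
c = I*sqrt(10) (c = sqrt(-10) = I*sqrt(10) ≈ 3.1623*I)
D = 10
T = 19 + 10*I*sqrt(10) (T = 19 + 10*(I*sqrt(10)) = 19 + 10*I*sqrt(10) ≈ 19.0 + 31.623*I)
1554*T + 25 = 1554*(19 + 10*I*sqrt(10)) + 25 = (29526 + 15540*I*sqrt(10)) + 25 = 29551 + 15540*I*sqrt(10)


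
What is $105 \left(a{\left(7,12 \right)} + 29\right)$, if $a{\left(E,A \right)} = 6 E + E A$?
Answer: $16275$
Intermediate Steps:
$a{\left(E,A \right)} = 6 E + A E$
$105 \left(a{\left(7,12 \right)} + 29\right) = 105 \left(7 \left(6 + 12\right) + 29\right) = 105 \left(7 \cdot 18 + 29\right) = 105 \left(126 + 29\right) = 105 \cdot 155 = 16275$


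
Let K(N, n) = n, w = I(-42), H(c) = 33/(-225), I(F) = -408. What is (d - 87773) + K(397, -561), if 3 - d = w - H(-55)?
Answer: -6594236/75 ≈ -87923.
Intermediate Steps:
H(c) = -11/75 (H(c) = 33*(-1/225) = -11/75)
w = -408
d = 30814/75 (d = 3 - (-408 - 1*(-11/75)) = 3 - (-408 + 11/75) = 3 - 1*(-30589/75) = 3 + 30589/75 = 30814/75 ≈ 410.85)
(d - 87773) + K(397, -561) = (30814/75 - 87773) - 561 = -6552161/75 - 561 = -6594236/75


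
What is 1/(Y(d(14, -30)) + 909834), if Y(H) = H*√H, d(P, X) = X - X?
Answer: 1/909834 ≈ 1.0991e-6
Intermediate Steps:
d(P, X) = 0
Y(H) = H^(3/2)
1/(Y(d(14, -30)) + 909834) = 1/(0^(3/2) + 909834) = 1/(0 + 909834) = 1/909834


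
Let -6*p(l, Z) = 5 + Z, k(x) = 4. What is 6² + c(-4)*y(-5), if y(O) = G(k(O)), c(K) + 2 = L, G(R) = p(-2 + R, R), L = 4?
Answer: 33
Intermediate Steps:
p(l, Z) = -⅚ - Z/6 (p(l, Z) = -(5 + Z)/6 = -⅚ - Z/6)
G(R) = -⅚ - R/6
c(K) = 2 (c(K) = -2 + 4 = 2)
y(O) = -3/2 (y(O) = -⅚ - ⅙*4 = -⅚ - ⅔ = -3/2)
6² + c(-4)*y(-5) = 6² + 2*(-3/2) = 36 - 3 = 33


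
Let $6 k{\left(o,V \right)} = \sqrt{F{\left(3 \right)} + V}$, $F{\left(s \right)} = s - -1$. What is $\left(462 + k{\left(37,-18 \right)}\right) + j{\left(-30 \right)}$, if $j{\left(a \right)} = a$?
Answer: $432 + \frac{i \sqrt{14}}{6} \approx 432.0 + 0.62361 i$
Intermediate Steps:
$F{\left(s \right)} = 1 + s$ ($F{\left(s \right)} = s + 1 = 1 + s$)
$k{\left(o,V \right)} = \frac{\sqrt{4 + V}}{6}$ ($k{\left(o,V \right)} = \frac{\sqrt{\left(1 + 3\right) + V}}{6} = \frac{\sqrt{4 + V}}{6}$)
$\left(462 + k{\left(37,-18 \right)}\right) + j{\left(-30 \right)} = \left(462 + \frac{\sqrt{4 - 18}}{6}\right) - 30 = \left(462 + \frac{\sqrt{-14}}{6}\right) - 30 = \left(462 + \frac{i \sqrt{14}}{6}\right) - 30 = 432 + \frac{i \sqrt{14}}{6}$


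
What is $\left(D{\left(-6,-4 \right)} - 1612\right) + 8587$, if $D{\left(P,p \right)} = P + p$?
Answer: $6965$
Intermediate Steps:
$\left(D{\left(-6,-4 \right)} - 1612\right) + 8587 = \left(\left(-6 - 4\right) - 1612\right) + 8587 = \left(-10 - 1612\right) + 8587 = -1622 + 8587 = 6965$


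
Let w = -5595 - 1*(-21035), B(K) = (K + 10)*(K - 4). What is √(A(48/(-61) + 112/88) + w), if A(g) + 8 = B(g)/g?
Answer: 2*√45924319772529/109373 ≈ 123.92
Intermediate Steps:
B(K) = (-4 + K)*(10 + K) (B(K) = (10 + K)*(-4 + K) = (-4 + K)*(10 + K))
w = 15440 (w = -5595 + 21035 = 15440)
A(g) = -8 + (-40 + g² + 6*g)/g
√(A(48/(-61) + 112/88) + w) = √((-2 + (48/(-61) + 112/88) - 40/(48/(-61) + 112/88)) + 15440) = √((-2 + (48*(-1/61) + 112*(1/88)) - 40/(48*(-1/61) + 112*(1/88))) + 15440) = √((-2 + (-48/61 + 14/11) - 40/(-48/61 + 14/11)) + 15440) = √((-2 + 326/671 - 40/326/671) + 15440) = √((-2 + 326/671 - 40*671/326) + 15440) = √((-2 + 326/671 - 13420/163) + 15440) = √(-9170428/109373 + 15440) = √(1679548692/109373) = 2*√45924319772529/109373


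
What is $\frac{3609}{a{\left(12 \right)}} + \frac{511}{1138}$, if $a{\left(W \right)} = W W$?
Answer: $\frac{232257}{9104} \approx 25.512$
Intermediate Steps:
$a{\left(W \right)} = W^{2}$
$\frac{3609}{a{\left(12 \right)}} + \frac{511}{1138} = \frac{3609}{12^{2}} + \frac{511}{1138} = \frac{3609}{144} + 511 \cdot \frac{1}{1138} = 3609 \cdot \frac{1}{144} + \frac{511}{1138} = \frac{401}{16} + \frac{511}{1138} = \frac{232257}{9104}$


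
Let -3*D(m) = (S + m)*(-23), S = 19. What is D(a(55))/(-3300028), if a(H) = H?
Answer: -851/4950042 ≈ -0.00017192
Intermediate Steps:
D(m) = 437/3 + 23*m/3 (D(m) = -(19 + m)*(-23)/3 = -(-437 - 23*m)/3 = 437/3 + 23*m/3)
D(a(55))/(-3300028) = (437/3 + (23/3)*55)/(-3300028) = (437/3 + 1265/3)*(-1/3300028) = (1702/3)*(-1/3300028) = -851/4950042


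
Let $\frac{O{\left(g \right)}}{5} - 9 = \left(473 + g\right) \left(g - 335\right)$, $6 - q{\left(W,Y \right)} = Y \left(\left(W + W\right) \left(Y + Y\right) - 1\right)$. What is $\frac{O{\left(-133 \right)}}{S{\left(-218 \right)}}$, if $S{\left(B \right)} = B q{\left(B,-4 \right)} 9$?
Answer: $\frac{88395}{3041972} \approx 0.029058$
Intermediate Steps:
$q{\left(W,Y \right)} = 6 - Y \left(-1 + 4 W Y\right)$ ($q{\left(W,Y \right)} = 6 - Y \left(\left(W + W\right) \left(Y + Y\right) - 1\right) = 6 - Y \left(2 W 2 Y - 1\right) = 6 - Y \left(4 W Y - 1\right) = 6 - Y \left(-1 + 4 W Y\right)$)
$S{\left(B \right)} = 9 B \left(2 - 64 B\right)$ ($S{\left(B \right)} = B \left(6 - 4 - 4 B \left(-4\right)^{2}\right) 9 = B \left(6 - 4 - 4 B 16\right) 9 = B \left(6 - 4 - 64 B\right) 9 = B \left(2 - 64 B\right) 9 = 9 B \left(2 - 64 B\right)$)
$O{\left(g \right)} = 45 + 5 \left(-335 + g\right) \left(473 + g\right)$ ($O{\left(g \right)} = 45 + 5 \left(473 + g\right) \left(g - 335\right) = 45 + 5 \left(473 + g\right) \left(-335 + g\right) = 45 + 5 \left(-335 + g\right) \left(473 + g\right)$)
$\frac{O{\left(-133 \right)}}{S{\left(-218 \right)}} = \frac{-792230 + 5 \left(-133\right)^{2} + 690 \left(-133\right)}{18 \left(-218\right) \left(1 - -6976\right)} = \frac{-792230 + 5 \cdot 17689 - 91770}{18 \left(-218\right) \left(1 + 6976\right)} = \frac{-792230 + 88445 - 91770}{18 \left(-218\right) 6977} = - \frac{795555}{-27377748} = \left(-795555\right) \left(- \frac{1}{27377748}\right) = \frac{88395}{3041972}$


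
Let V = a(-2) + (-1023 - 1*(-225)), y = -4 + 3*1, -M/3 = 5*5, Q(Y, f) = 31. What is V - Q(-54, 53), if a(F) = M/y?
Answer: -754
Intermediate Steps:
M = -75 (M = -15*5 = -3*25 = -75)
y = -1 (y = -4 + 3 = -1)
a(F) = 75 (a(F) = -75/(-1) = -75*(-1) = 75)
V = -723 (V = 75 + (-1023 - 1*(-225)) = 75 + (-1023 + 225) = 75 - 798 = -723)
V - Q(-54, 53) = -723 - 1*31 = -723 - 31 = -754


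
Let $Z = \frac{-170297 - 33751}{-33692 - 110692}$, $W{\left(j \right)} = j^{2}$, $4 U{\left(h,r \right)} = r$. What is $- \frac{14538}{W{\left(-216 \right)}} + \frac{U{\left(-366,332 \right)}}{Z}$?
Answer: $\frac{643695697}{11018592} \approx 58.419$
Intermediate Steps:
$U{\left(h,r \right)} = \frac{r}{4}$
$Z = \frac{4251}{3008}$ ($Z = - \frac{204048}{-144384} = \left(-204048\right) \left(- \frac{1}{144384}\right) = \frac{4251}{3008} \approx 1.4132$)
$- \frac{14538}{W{\left(-216 \right)}} + \frac{U{\left(-366,332 \right)}}{Z} = - \frac{14538}{\left(-216\right)^{2}} + \frac{\frac{1}{4} \cdot 332}{\frac{4251}{3008}} = - \frac{14538}{46656} + 83 \cdot \frac{3008}{4251} = \left(-14538\right) \frac{1}{46656} + \frac{249664}{4251} = - \frac{2423}{7776} + \frac{249664}{4251} = \frac{643695697}{11018592}$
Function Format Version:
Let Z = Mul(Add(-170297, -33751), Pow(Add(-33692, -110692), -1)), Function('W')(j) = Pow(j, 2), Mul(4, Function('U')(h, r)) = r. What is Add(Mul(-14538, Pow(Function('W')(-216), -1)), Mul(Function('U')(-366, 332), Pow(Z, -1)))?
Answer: Rational(643695697, 11018592) ≈ 58.419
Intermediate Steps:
Function('U')(h, r) = Mul(Rational(1, 4), r)
Z = Rational(4251, 3008) (Z = Mul(-204048, Pow(-144384, -1)) = Mul(-204048, Rational(-1, 144384)) = Rational(4251, 3008) ≈ 1.4132)
Add(Mul(-14538, Pow(Function('W')(-216), -1)), Mul(Function('U')(-366, 332), Pow(Z, -1))) = Add(Mul(-14538, Pow(Pow(-216, 2), -1)), Mul(Mul(Rational(1, 4), 332), Pow(Rational(4251, 3008), -1))) = Add(Mul(-14538, Pow(46656, -1)), Mul(83, Rational(3008, 4251))) = Add(Mul(-14538, Rational(1, 46656)), Rational(249664, 4251)) = Add(Rational(-2423, 7776), Rational(249664, 4251)) = Rational(643695697, 11018592)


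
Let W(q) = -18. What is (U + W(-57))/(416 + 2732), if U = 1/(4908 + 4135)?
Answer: -162773/28467364 ≈ -0.0057179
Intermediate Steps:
U = 1/9043 ≈ 0.00011058
(U + W(-57))/(416 + 2732) = (1/9043 - 18)/(416 + 2732) = -162773/9043/3148 = -162773/9043*1/3148 = -162773/28467364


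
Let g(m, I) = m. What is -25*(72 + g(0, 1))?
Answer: -1800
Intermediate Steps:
-25*(72 + g(0, 1)) = -25*(72 + 0) = -25*72 = -1800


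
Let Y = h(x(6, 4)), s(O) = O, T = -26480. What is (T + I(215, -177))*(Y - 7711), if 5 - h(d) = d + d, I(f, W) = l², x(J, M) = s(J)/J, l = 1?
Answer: 204100132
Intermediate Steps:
x(J, M) = 1 (x(J, M) = J/J = 1)
I(f, W) = 1 (I(f, W) = 1² = 1)
h(d) = 5 - 2*d (h(d) = 5 - (d + d) = 5 - 2*d)
Y = 3 (Y = 5 - 2*1 = 5 - 2 = 3)
(T + I(215, -177))*(Y - 7711) = (-26480 + 1)*(3 - 7711) = -26479*(-7708) = 204100132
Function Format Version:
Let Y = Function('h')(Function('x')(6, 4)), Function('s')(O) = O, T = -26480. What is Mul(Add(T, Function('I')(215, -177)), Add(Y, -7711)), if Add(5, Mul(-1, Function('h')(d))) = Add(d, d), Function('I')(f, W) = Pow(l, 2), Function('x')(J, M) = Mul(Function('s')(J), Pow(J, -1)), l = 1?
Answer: 204100132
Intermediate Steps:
Function('x')(J, M) = 1 (Function('x')(J, M) = Mul(J, Pow(J, -1)) = 1)
Function('I')(f, W) = 1 (Function('I')(f, W) = Pow(1, 2) = 1)
Function('h')(d) = Add(5, Mul(-2, d)) (Function('h')(d) = Add(5, Mul(-1, Add(d, d))) = Add(5, Mul(-1, Mul(2, d))) = Add(5, Mul(-2, d)))
Y = 3 (Y = Add(5, Mul(-2, 1)) = Add(5, -2) = 3)
Mul(Add(T, Function('I')(215, -177)), Add(Y, -7711)) = Mul(Add(-26480, 1), Add(3, -7711)) = Mul(-26479, -7708) = 204100132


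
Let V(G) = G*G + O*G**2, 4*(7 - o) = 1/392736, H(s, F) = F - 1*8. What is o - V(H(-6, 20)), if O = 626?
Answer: -141826395265/1570944 ≈ -90281.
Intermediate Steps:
H(s, F) = -8 + F (H(s, F) = F - 8 = -8 + F)
o = 10996607/1570944 (o = 7 - 1/4/392736 = 7 - 1/4*1/392736 = 7 - 1/1570944 = 10996607/1570944 ≈ 7.0000)
V(G) = 627*G**2 (V(G) = G*G + 626*G**2 = G**2 + 626*G**2 = 627*G**2)
o - V(H(-6, 20)) = 10996607/1570944 - 627*(-8 + 20)**2 = 10996607/1570944 - 627*12**2 = 10996607/1570944 - 627*144 = 10996607/1570944 - 1*90288 = 10996607/1570944 - 90288 = -141826395265/1570944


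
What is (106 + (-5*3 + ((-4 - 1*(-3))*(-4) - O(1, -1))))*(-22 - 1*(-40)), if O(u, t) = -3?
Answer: 1764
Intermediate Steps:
(106 + (-5*3 + ((-4 - 1*(-3))*(-4) - O(1, -1))))*(-22 - 1*(-40)) = (106 + (-5*3 + ((-4 - 1*(-3))*(-4) - 1*(-3))))*(-22 - 1*(-40)) = (106 + (-15 + ((-4 + 3)*(-4) + 3)))*(-22 + 40) = (106 + (-15 + (-1*(-4) + 3)))*18 = (106 + (-15 + (4 + 3)))*18 = (106 + (-15 + 7))*18 = (106 - 8)*18 = 98*18 = 1764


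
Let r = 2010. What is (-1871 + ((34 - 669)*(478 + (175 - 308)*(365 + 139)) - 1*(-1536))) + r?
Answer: 42263465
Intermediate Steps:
(-1871 + ((34 - 669)*(478 + (175 - 308)*(365 + 139)) - 1*(-1536))) + r = (-1871 + ((34 - 669)*(478 + (175 - 308)*(365 + 139)) - 1*(-1536))) + 2010 = (-1871 + (-635*(478 - 133*504) + 1536)) + 2010 = (-1871 + (-635*(478 - 67032) + 1536)) + 2010 = (-1871 + (-635*(-66554) + 1536)) + 2010 = (-1871 + (42261790 + 1536)) + 2010 = (-1871 + 42263326) + 2010 = 42261455 + 2010 = 42263465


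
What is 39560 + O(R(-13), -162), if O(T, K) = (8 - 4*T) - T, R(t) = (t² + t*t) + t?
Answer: 37943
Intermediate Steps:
R(t) = t + 2*t² (R(t) = (t² + t²) + t = 2*t² + t = t + 2*t²)
O(T, K) = 8 - 5*T
39560 + O(R(-13), -162) = 39560 + (8 - (-65)*(1 + 2*(-13))) = 39560 + (8 - (-65)*(1 - 26)) = 39560 + (8 - (-65)*(-25)) = 39560 + (8 - 5*325) = 39560 + (8 - 1625) = 39560 - 1617 = 37943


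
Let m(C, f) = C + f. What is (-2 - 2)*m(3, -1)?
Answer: -8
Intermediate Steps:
(-2 - 2)*m(3, -1) = (-2 - 2)*(3 - 1) = -4*2 = -8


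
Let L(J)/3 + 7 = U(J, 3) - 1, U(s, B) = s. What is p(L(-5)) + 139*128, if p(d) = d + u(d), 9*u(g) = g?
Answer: 53246/3 ≈ 17749.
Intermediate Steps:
L(J) = -24 + 3*J (L(J) = -21 + 3*(J - 1) = -21 + 3*(-1 + J) = -21 + (-3 + 3*J) = -24 + 3*J)
u(g) = g/9
p(d) = 10*d/9 (p(d) = d + d/9 = 10*d/9)
p(L(-5)) + 139*128 = 10*(-24 + 3*(-5))/9 + 139*128 = 10*(-24 - 15)/9 + 17792 = (10/9)*(-39) + 17792 = -130/3 + 17792 = 53246/3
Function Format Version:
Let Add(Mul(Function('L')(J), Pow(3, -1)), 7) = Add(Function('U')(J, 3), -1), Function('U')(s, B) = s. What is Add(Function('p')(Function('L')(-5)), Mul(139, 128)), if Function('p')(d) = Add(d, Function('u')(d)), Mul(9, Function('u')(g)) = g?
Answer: Rational(53246, 3) ≈ 17749.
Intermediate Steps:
Function('L')(J) = Add(-24, Mul(3, J)) (Function('L')(J) = Add(-21, Mul(3, Add(J, -1))) = Add(-21, Mul(3, Add(-1, J))) = Add(-21, Add(-3, Mul(3, J))) = Add(-24, Mul(3, J)))
Function('u')(g) = Mul(Rational(1, 9), g)
Function('p')(d) = Mul(Rational(10, 9), d) (Function('p')(d) = Add(d, Mul(Rational(1, 9), d)) = Mul(Rational(10, 9), d))
Add(Function('p')(Function('L')(-5)), Mul(139, 128)) = Add(Mul(Rational(10, 9), Add(-24, Mul(3, -5))), Mul(139, 128)) = Add(Mul(Rational(10, 9), Add(-24, -15)), 17792) = Add(Mul(Rational(10, 9), -39), 17792) = Add(Rational(-130, 3), 17792) = Rational(53246, 3)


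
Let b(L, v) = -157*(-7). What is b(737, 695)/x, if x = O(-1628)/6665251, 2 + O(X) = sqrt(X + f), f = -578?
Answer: -7325110849/1105 - 7325110849*I*sqrt(2206)/2210 ≈ -6.6291e+6 - 1.5568e+8*I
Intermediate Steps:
b(L, v) = 1099
O(X) = -2 + sqrt(-578 + X) (O(X) = -2 + sqrt(X - 578) = -2 + sqrt(-578 + X))
x = -2/6665251 + I*sqrt(2206)/6665251 (x = (-2 + sqrt(-578 - 1628))/6665251 = (-2 + sqrt(-2206))*(1/6665251) = (-2 + I*sqrt(2206))*(1/6665251) = -2/6665251 + I*sqrt(2206)/6665251 ≈ -3.0006e-7 + 7.0467e-6*I)
b(737, 695)/x = 1099/(-2/6665251 + I*sqrt(2206)/6665251)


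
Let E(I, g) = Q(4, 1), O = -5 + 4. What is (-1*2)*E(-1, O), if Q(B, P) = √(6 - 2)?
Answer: -4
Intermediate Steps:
O = -1
Q(B, P) = 2 (Q(B, P) = √4 = 2)
E(I, g) = 2
(-1*2)*E(-1, O) = -1*2*2 = -2*2 = -4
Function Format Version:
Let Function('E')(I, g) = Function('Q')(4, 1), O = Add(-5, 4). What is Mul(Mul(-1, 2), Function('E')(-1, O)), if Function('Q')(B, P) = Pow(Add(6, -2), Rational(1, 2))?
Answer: -4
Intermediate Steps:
O = -1
Function('Q')(B, P) = 2 (Function('Q')(B, P) = Pow(4, Rational(1, 2)) = 2)
Function('E')(I, g) = 2
Mul(Mul(-1, 2), Function('E')(-1, O)) = Mul(Mul(-1, 2), 2) = Mul(-2, 2) = -4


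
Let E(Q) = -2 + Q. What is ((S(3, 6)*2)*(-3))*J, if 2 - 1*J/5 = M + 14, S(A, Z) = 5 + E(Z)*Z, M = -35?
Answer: -20010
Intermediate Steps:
S(A, Z) = 5 + Z*(-2 + Z) (S(A, Z) = 5 + (-2 + Z)*Z = 5 + Z*(-2 + Z))
J = 115 (J = 10 - 5*(-35 + 14) = 10 - 5*(-21) = 10 + 105 = 115)
((S(3, 6)*2)*(-3))*J = (((5 + 6*(-2 + 6))*2)*(-3))*115 = (((5 + 6*4)*2)*(-3))*115 = (((5 + 24)*2)*(-3))*115 = ((29*2)*(-3))*115 = (58*(-3))*115 = -174*115 = -20010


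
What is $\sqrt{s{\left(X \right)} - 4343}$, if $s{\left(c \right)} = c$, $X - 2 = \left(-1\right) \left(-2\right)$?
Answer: $i \sqrt{4339} \approx 65.871 i$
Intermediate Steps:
$X = 4$ ($X = 2 - -2 = 2 + 2 = 4$)
$\sqrt{s{\left(X \right)} - 4343} = \sqrt{4 - 4343} = \sqrt{-4339} = i \sqrt{4339}$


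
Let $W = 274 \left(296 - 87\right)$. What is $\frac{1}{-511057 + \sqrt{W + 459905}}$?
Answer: $- \frac{511057}{261178740078} - \frac{\sqrt{517171}}{261178740078} \approx -1.9595 \cdot 10^{-6}$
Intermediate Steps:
$W = 57266$ ($W = 274 \cdot 209 = 57266$)
$\frac{1}{-511057 + \sqrt{W + 459905}} = \frac{1}{-511057 + \sqrt{57266 + 459905}} = \frac{1}{-511057 + \sqrt{517171}}$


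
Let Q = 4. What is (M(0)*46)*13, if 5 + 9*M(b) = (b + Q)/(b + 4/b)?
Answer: -2990/9 ≈ -332.22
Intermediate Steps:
M(b) = -5/9 + (4 + b)/(9*(b + 4/b)) (M(b) = -5/9 + ((b + 4)/(b + 4/b))/9 = -5/9 + ((4 + b)/(b + 4/b))/9 = -5/9 + (4 + b)/(9*(b + 4/b)))
(M(0)*46)*13 = ((4*(-5 + 0 - 1*0²)/(9*(4 + 0²)))*46)*13 = ((4*(-5 + 0 - 1*0)/(9*(4 + 0)))*46)*13 = (((4/9)*(-5 + 0 + 0)/4)*46)*13 = (((4/9)*(¼)*(-5))*46)*13 = -5/9*46*13 = -230/9*13 = -2990/9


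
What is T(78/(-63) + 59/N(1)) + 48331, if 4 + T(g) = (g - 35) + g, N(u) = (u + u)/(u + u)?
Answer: 1016558/21 ≈ 48408.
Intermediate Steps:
N(u) = 1 (N(u) = (2*u)/((2*u)) = (2*u)*(1/(2*u)) = 1)
T(g) = -39 + 2*g (T(g) = -4 + ((g - 35) + g) = -4 + ((-35 + g) + g) = -4 + (-35 + 2*g) = -39 + 2*g)
T(78/(-63) + 59/N(1)) + 48331 = (-39 + 2*(78/(-63) + 59/1)) + 48331 = (-39 + 2*(78*(-1/63) + 59*1)) + 48331 = (-39 + 2*(-26/21 + 59)) + 48331 = (-39 + 2*(1213/21)) + 48331 = (-39 + 2426/21) + 48331 = 1607/21 + 48331 = 1016558/21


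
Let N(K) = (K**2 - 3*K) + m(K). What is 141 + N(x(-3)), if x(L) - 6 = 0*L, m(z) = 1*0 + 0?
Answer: 159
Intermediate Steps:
m(z) = 0 (m(z) = 0 + 0 = 0)
x(L) = 6 (x(L) = 6 + 0*L = 6 + 0 = 6)
N(K) = K**2 - 3*K (N(K) = (K**2 - 3*K) + 0 = K**2 - 3*K)
141 + N(x(-3)) = 141 + 6*(-3 + 6) = 141 + 6*3 = 141 + 18 = 159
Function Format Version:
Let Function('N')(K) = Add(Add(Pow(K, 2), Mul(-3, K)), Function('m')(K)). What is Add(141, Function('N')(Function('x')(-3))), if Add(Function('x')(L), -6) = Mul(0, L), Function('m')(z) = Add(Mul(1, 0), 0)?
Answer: 159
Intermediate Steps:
Function('m')(z) = 0 (Function('m')(z) = Add(0, 0) = 0)
Function('x')(L) = 6 (Function('x')(L) = Add(6, Mul(0, L)) = Add(6, 0) = 6)
Function('N')(K) = Add(Pow(K, 2), Mul(-3, K)) (Function('N')(K) = Add(Add(Pow(K, 2), Mul(-3, K)), 0) = Add(Pow(K, 2), Mul(-3, K)))
Add(141, Function('N')(Function('x')(-3))) = Add(141, Mul(6, Add(-3, 6))) = Add(141, Mul(6, 3)) = Add(141, 18) = 159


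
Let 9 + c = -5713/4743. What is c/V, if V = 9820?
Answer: -2420/2328813 ≈ -0.0010392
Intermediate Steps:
c = -48400/4743 (c = -9 - 5713/4743 = -48400/4743 ≈ -10.205)
c/V = -48400/4743/9820 = -48400/4743*1/9820 = -2420/2328813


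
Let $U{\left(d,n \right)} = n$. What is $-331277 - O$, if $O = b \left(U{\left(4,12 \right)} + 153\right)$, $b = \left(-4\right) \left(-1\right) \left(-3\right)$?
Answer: $-329297$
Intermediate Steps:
$b = -12$ ($b = 4 \left(-3\right) = -12$)
$O = -1980$ ($O = - 12 \left(12 + 153\right) = \left(-12\right) 165 = -1980$)
$-331277 - O = -331277 - -1980 = -331277 + 1980 = -329297$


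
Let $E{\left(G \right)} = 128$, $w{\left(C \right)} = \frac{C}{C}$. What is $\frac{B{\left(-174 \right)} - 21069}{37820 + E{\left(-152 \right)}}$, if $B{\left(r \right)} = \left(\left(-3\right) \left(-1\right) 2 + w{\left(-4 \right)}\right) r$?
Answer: $- \frac{22287}{37948} \approx -0.5873$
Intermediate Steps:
$w{\left(C \right)} = 1$
$B{\left(r \right)} = 7 r$ ($B{\left(r \right)} = \left(\left(-3\right) \left(-1\right) 2 + 1\right) r = \left(3 \cdot 2 + 1\right) r = \left(6 + 1\right) r = 7 r$)
$\frac{B{\left(-174 \right)} - 21069}{37820 + E{\left(-152 \right)}} = \frac{7 \left(-174\right) - 21069}{37820 + 128} = \frac{-1218 - 21069}{37948} = \left(-22287\right) \frac{1}{37948} = - \frac{22287}{37948}$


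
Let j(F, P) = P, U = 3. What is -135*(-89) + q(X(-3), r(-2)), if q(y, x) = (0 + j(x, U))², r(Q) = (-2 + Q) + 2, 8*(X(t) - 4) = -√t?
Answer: 12024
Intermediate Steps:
X(t) = 4 - √t/8 (X(t) = 4 + (-√t)/8 = 4 - √t/8)
r(Q) = Q
q(y, x) = 9 (q(y, x) = (0 + 3)² = 3² = 9)
-135*(-89) + q(X(-3), r(-2)) = -135*(-89) + 9 = 12015 + 9 = 12024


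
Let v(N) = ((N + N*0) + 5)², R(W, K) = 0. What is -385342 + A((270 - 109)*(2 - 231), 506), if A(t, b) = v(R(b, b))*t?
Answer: -1307067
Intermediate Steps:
v(N) = (5 + N)² (v(N) = ((N + 0) + 5)² = (N + 5)² = (5 + N)²)
A(t, b) = 25*t (A(t, b) = (5 + 0)²*t = 5²*t = 25*t)
-385342 + A((270 - 109)*(2 - 231), 506) = -385342 + 25*((270 - 109)*(2 - 231)) = -385342 + 25*(161*(-229)) = -385342 + 25*(-36869) = -385342 - 921725 = -1307067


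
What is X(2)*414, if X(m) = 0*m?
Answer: 0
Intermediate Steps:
X(m) = 0
X(2)*414 = 0*414 = 0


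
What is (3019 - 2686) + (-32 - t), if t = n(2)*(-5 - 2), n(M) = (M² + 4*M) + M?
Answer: 399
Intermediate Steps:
n(M) = M² + 5*M
t = -98 (t = (2*(5 + 2))*(-5 - 2) = (2*7)*(-7) = 14*(-7) = -98)
(3019 - 2686) + (-32 - t) = (3019 - 2686) + (-32 - 1*(-98)) = 333 + (-32 + 98) = 333 + 66 = 399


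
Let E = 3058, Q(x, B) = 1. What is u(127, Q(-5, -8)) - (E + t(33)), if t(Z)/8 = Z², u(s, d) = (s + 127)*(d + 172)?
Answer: 32172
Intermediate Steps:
u(s, d) = (127 + s)*(172 + d)
t(Z) = 8*Z²
u(127, Q(-5, -8)) - (E + t(33)) = (21844 + 127*1 + 172*127 + 1*127) - (3058 + 8*33²) = (21844 + 127 + 21844 + 127) - (3058 + 8*1089) = 43942 - (3058 + 8712) = 43942 - 1*11770 = 43942 - 11770 = 32172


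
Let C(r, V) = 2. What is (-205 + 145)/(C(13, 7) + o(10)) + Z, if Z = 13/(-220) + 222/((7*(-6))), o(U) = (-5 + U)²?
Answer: -104879/13860 ≈ -7.5670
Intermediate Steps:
Z = -8231/1540 (Z = 13*(-1/220) + 222/(-42) = -13/220 + 222*(-1/42) = -13/220 - 37/7 = -8231/1540 ≈ -5.3448)
(-205 + 145)/(C(13, 7) + o(10)) + Z = (-205 + 145)/(2 + (-5 + 10)²) - 8231/1540 = -60/(2 + 5²) - 8231/1540 = -60/(2 + 25) - 8231/1540 = -60/27 - 8231/1540 = -60*1/27 - 8231/1540 = -20/9 - 8231/1540 = -104879/13860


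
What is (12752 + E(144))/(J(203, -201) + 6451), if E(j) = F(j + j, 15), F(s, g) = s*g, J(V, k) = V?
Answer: 8536/3327 ≈ 2.5657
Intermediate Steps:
F(s, g) = g*s
E(j) = 30*j (E(j) = 15*(j + j) = 15*(2*j) = 30*j)
(12752 + E(144))/(J(203, -201) + 6451) = (12752 + 30*144)/(203 + 6451) = (12752 + 4320)/6654 = 17072*(1/6654) = 8536/3327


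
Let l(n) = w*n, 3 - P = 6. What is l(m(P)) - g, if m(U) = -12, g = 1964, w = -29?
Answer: -1616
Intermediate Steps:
P = -3 (P = 3 - 1*6 = 3 - 6 = -3)
l(n) = -29*n
l(m(P)) - g = -29*(-12) - 1*1964 = 348 - 1964 = -1616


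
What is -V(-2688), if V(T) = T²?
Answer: -7225344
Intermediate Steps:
-V(-2688) = -1*(-2688)² = -1*7225344 = -7225344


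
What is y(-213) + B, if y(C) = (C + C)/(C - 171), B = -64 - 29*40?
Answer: -78265/64 ≈ -1222.9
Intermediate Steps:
B = -1224 (B = -64 - 1160 = -1224)
y(C) = 2*C/(-171 + C) (y(C) = (2*C)/(-171 + C) = 2*C/(-171 + C))
y(-213) + B = 2*(-213)/(-171 - 213) - 1224 = 2*(-213)/(-384) - 1224 = 2*(-213)*(-1/384) - 1224 = 71/64 - 1224 = -78265/64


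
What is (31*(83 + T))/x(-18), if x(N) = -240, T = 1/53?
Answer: -1705/159 ≈ -10.723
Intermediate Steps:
T = 1/53 ≈ 0.018868
(31*(83 + T))/x(-18) = (31*(83 + 1/53))/(-240) = (31*(4400/53))*(-1/240) = (136400/53)*(-1/240) = -1705/159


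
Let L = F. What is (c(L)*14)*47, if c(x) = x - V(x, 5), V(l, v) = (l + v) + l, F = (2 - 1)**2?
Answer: -3948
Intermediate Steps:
F = 1 (F = 1**2 = 1)
V(l, v) = v + 2*l
L = 1
c(x) = -5 - x (c(x) = x - (5 + 2*x) = x + (-5 - 2*x) = -5 - x)
(c(L)*14)*47 = ((-5 - 1*1)*14)*47 = ((-5 - 1)*14)*47 = -6*14*47 = -84*47 = -3948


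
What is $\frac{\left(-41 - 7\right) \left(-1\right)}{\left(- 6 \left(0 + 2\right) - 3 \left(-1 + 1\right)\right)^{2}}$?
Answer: $\frac{1}{3} \approx 0.33333$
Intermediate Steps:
$\frac{\left(-41 - 7\right) \left(-1\right)}{\left(- 6 \left(0 + 2\right) - 3 \left(-1 + 1\right)\right)^{2}} = \frac{\left(-48\right) \left(-1\right)}{\left(\left(-6\right) 2 - 0\right)^{2}} = \frac{48}{\left(-12 + 0\right)^{2}} = \frac{48}{\left(-12\right)^{2}} = \frac{48}{144} = 48 \cdot \frac{1}{144} = \frac{1}{3}$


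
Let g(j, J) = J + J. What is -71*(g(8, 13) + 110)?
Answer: -9656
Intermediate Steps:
g(j, J) = 2*J
-71*(g(8, 13) + 110) = -71*(2*13 + 110) = -71*(26 + 110) = -71*136 = -9656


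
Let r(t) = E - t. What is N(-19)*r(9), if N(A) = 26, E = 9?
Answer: 0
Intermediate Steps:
r(t) = 9 - t
N(-19)*r(9) = 26*(9 - 1*9) = 26*(9 - 9) = 26*0 = 0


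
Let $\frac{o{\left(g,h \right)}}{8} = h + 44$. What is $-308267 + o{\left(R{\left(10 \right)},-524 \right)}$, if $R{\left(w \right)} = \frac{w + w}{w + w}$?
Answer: $-312107$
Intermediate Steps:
$R{\left(w \right)} = 1$ ($R{\left(w \right)} = \frac{2 w}{2 w} = 2 w \frac{1}{2 w} = 1$)
$o{\left(g,h \right)} = 352 + 8 h$ ($o{\left(g,h \right)} = 8 \left(h + 44\right) = 8 \left(44 + h\right) = 352 + 8 h$)
$-308267 + o{\left(R{\left(10 \right)},-524 \right)} = -308267 + \left(352 + 8 \left(-524\right)\right) = -308267 + \left(352 - 4192\right) = -308267 - 3840 = -312107$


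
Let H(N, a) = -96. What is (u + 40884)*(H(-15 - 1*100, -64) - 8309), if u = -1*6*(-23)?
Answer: -344789910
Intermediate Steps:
u = 138 (u = -6*(-23) = 138)
(u + 40884)*(H(-15 - 1*100, -64) - 8309) = (138 + 40884)*(-96 - 8309) = 41022*(-8405) = -344789910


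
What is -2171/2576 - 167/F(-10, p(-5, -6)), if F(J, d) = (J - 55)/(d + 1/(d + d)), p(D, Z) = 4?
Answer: 1633427/167440 ≈ 9.7553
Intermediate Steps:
F(J, d) = (-55 + J)/(d + 1/(2*d))
-2171/2576 - 167/F(-10, p(-5, -6)) = -2171/2576 - 167*(1 + 2*4**2)/(8*(-55 - 10)) = -2171*1/2576 - 167/(2*4*(-65)/(1 + 2*16)) = -2171/2576 - 167/(2*4*(-65)/(1 + 32)) = -2171/2576 - 167/(2*4*(-65)/33) = -2171/2576 - 167/(2*4*(1/33)*(-65)) = -2171/2576 - 167/(-520/33) = -2171/2576 - 167*(-33/520) = -2171/2576 + 5511/520 = 1633427/167440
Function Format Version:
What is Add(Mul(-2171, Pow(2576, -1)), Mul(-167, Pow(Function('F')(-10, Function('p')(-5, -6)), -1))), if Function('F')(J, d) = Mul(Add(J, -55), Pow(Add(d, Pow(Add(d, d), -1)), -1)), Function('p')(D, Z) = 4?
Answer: Rational(1633427, 167440) ≈ 9.7553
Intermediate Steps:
Function('F')(J, d) = Mul(Pow(Add(d, Mul(Rational(1, 2), Pow(d, -1))), -1), Add(-55, J)) (Function('F')(J, d) = Mul(Add(-55, J), Pow(Add(d, Pow(Mul(2, d), -1)), -1)) = Mul(Add(-55, J), Pow(Add(d, Mul(Rational(1, 2), Pow(d, -1))), -1)) = Mul(Pow(Add(d, Mul(Rational(1, 2), Pow(d, -1))), -1), Add(-55, J)))
Add(Mul(-2171, Pow(2576, -1)), Mul(-167, Pow(Function('F')(-10, Function('p')(-5, -6)), -1))) = Add(Mul(-2171, Pow(2576, -1)), Mul(-167, Pow(Mul(2, 4, Pow(Add(1, Mul(2, Pow(4, 2))), -1), Add(-55, -10)), -1))) = Add(Mul(-2171, Rational(1, 2576)), Mul(-167, Pow(Mul(2, 4, Pow(Add(1, Mul(2, 16)), -1), -65), -1))) = Add(Rational(-2171, 2576), Mul(-167, Pow(Mul(2, 4, Pow(Add(1, 32), -1), -65), -1))) = Add(Rational(-2171, 2576), Mul(-167, Pow(Mul(2, 4, Pow(33, -1), -65), -1))) = Add(Rational(-2171, 2576), Mul(-167, Pow(Mul(2, 4, Rational(1, 33), -65), -1))) = Add(Rational(-2171, 2576), Mul(-167, Pow(Rational(-520, 33), -1))) = Add(Rational(-2171, 2576), Mul(-167, Rational(-33, 520))) = Add(Rational(-2171, 2576), Rational(5511, 520)) = Rational(1633427, 167440)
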